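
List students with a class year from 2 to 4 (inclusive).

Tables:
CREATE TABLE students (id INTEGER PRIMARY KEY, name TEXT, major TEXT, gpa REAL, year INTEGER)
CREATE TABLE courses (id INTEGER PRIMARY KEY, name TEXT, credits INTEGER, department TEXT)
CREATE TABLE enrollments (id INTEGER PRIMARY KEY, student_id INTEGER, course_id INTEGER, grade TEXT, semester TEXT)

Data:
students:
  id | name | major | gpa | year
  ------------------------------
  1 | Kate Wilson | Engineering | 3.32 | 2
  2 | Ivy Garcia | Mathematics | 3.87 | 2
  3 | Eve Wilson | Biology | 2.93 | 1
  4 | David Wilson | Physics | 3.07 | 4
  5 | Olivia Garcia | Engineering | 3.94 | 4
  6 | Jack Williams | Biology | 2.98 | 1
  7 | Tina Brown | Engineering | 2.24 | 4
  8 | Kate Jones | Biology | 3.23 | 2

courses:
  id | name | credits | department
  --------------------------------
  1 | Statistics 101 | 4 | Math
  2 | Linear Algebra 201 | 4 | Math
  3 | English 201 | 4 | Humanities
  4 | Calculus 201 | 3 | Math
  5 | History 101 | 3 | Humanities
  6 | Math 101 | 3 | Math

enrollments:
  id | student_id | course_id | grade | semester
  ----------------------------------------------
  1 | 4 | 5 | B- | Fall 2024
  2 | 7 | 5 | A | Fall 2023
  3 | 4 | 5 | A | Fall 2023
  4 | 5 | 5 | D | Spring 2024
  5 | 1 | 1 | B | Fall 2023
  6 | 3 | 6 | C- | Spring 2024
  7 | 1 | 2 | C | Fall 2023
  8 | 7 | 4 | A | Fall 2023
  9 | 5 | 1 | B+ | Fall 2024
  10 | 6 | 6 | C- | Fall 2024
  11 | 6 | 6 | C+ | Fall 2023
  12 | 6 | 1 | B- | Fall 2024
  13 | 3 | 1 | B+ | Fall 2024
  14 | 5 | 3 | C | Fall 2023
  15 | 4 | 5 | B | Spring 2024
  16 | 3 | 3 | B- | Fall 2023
SELECT name, year FROM students WHERE year BETWEEN 2 AND 4

Execution result:
name | year
Kate Wilson | 2
Ivy Garcia | 2
David Wilson | 4
Olivia Garcia | 4
Tina Brown | 4
Kate Jones | 2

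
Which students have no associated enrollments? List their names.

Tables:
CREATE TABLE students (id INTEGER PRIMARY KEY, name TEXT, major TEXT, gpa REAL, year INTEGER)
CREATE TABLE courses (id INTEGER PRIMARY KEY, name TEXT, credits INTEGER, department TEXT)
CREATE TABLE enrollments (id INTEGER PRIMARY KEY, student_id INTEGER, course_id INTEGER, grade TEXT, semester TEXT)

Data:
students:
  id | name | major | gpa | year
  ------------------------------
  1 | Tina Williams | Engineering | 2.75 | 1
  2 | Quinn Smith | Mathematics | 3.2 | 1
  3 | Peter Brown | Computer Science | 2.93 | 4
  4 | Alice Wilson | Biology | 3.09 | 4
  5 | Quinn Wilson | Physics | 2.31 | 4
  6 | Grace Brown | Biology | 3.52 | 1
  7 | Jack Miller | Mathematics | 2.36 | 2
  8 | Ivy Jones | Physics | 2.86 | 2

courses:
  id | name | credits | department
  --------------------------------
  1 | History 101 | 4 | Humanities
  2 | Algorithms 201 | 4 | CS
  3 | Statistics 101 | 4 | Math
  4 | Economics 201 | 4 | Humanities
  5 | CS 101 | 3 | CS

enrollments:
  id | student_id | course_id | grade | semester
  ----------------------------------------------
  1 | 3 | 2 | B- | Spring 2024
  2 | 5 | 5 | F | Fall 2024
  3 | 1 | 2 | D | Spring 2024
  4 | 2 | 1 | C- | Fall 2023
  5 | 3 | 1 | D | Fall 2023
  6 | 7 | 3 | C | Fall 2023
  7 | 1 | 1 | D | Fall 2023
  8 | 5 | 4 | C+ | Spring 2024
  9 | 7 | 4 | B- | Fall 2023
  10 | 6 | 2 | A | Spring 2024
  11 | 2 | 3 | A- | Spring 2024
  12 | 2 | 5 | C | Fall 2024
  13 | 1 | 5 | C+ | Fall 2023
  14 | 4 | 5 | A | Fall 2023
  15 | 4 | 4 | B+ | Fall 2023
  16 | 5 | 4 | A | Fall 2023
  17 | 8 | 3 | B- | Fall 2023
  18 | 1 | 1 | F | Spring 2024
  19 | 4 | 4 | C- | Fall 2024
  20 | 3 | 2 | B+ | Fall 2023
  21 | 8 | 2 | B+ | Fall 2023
SELECT p.name FROM students p LEFT JOIN enrollments c ON c.student_id = p.id WHERE c.id IS NULL

Execution result:
(no rows)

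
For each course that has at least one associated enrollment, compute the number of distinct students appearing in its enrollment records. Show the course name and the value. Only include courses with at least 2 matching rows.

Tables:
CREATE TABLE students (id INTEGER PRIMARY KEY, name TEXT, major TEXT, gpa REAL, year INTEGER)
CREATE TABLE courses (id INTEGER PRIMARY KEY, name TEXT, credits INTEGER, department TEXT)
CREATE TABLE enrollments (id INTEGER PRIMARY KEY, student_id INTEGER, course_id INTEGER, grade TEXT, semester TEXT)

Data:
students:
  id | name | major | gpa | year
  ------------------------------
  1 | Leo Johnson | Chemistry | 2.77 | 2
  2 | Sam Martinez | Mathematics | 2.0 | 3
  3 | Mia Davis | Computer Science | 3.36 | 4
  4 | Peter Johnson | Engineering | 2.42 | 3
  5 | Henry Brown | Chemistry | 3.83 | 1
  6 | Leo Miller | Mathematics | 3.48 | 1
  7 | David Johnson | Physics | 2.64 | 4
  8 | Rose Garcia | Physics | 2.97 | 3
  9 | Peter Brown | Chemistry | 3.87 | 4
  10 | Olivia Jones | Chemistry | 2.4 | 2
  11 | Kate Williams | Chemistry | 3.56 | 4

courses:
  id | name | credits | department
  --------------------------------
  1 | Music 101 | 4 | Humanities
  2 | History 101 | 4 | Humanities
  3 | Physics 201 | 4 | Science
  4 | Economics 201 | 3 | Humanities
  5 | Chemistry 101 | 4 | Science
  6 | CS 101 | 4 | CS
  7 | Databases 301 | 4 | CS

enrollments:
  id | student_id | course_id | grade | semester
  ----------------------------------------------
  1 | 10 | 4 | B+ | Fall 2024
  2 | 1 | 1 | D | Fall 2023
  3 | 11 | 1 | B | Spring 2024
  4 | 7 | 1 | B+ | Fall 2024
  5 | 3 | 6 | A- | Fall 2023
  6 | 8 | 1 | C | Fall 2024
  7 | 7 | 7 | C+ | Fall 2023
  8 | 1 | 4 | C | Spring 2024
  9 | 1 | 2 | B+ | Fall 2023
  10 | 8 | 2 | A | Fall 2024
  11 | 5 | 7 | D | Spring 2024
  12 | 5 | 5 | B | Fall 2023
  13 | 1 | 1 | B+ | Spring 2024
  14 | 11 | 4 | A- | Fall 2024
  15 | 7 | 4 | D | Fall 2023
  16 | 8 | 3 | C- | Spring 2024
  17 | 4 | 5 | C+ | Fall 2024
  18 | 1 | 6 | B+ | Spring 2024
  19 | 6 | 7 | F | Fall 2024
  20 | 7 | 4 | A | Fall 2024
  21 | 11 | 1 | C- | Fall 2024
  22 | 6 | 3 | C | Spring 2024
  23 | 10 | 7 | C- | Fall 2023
SELECT p.name, COUNT(DISTINCT c.student_id) AS distinct_student_count FROM enrollments c JOIN courses p ON c.course_id = p.id GROUP BY p.id, p.name HAVING COUNT(*) >= 2

Execution result:
name | distinct_student_count
Music 101 | 4
History 101 | 2
Physics 201 | 2
Economics 201 | 4
Chemistry 101 | 2
CS 101 | 2
Databases 301 | 4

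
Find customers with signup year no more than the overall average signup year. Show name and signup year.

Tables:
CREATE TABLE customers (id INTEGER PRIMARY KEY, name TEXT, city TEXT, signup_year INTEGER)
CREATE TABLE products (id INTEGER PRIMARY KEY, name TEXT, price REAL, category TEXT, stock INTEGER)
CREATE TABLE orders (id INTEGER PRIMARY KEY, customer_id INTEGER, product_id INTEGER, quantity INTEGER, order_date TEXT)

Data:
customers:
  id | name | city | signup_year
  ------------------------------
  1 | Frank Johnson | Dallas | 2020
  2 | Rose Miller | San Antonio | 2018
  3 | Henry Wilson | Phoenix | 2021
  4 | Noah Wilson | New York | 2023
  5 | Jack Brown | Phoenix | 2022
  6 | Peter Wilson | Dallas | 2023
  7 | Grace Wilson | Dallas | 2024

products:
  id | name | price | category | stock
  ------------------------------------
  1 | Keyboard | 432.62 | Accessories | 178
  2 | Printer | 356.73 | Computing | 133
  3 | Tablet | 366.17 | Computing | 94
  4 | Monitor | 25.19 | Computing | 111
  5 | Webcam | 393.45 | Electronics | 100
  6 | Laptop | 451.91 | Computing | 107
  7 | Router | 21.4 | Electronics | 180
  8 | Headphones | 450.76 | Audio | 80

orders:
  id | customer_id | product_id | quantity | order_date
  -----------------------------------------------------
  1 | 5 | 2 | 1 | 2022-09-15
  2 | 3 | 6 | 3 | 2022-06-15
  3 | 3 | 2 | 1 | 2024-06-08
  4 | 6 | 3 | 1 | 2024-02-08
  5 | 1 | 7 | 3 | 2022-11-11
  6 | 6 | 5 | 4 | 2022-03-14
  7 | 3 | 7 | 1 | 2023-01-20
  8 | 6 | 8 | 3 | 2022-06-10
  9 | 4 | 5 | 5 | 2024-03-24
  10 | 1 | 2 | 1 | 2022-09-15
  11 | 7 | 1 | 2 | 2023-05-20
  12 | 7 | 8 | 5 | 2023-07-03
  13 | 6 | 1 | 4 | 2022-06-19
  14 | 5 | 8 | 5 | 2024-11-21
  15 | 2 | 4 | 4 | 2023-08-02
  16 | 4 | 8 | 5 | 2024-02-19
SELECT name, signup_year FROM customers WHERE signup_year <= (SELECT AVG(signup_year) FROM customers)

Execution result:
name | signup_year
Frank Johnson | 2020
Rose Miller | 2018
Henry Wilson | 2021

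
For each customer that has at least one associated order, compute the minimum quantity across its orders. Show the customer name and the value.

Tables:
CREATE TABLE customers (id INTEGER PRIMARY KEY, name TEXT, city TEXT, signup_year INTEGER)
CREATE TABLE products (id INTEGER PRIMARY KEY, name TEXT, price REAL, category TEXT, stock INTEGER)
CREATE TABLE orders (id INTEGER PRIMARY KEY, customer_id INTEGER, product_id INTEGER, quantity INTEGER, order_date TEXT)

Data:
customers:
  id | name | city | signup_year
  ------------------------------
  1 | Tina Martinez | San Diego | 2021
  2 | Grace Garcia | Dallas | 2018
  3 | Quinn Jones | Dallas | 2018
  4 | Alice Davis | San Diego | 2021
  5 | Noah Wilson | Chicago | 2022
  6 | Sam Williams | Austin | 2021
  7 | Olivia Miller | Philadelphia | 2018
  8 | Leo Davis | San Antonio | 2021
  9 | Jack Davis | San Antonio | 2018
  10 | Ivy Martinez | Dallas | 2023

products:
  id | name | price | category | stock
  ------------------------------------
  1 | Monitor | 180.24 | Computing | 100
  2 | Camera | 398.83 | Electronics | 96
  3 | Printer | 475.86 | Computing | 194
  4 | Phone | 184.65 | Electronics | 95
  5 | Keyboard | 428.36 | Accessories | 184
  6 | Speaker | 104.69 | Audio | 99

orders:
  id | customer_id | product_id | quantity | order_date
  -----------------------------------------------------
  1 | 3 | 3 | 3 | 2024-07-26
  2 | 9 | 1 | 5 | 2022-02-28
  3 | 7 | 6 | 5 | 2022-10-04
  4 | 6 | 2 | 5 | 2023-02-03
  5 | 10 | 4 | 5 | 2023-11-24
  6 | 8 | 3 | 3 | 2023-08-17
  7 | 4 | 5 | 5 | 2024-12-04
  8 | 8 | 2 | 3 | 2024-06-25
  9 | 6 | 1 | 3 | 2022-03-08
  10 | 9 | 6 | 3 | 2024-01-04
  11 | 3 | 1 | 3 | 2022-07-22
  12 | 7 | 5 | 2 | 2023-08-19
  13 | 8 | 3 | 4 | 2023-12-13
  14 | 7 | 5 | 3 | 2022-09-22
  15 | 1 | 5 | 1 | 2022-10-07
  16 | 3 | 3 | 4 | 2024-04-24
SELECT p.name, MIN(c.quantity) AS min_quantity FROM orders c JOIN customers p ON c.customer_id = p.id GROUP BY p.id, p.name

Execution result:
name | min_quantity
Tina Martinez | 1
Quinn Jones | 3
Alice Davis | 5
Sam Williams | 3
Olivia Miller | 2
Leo Davis | 3
Jack Davis | 3
Ivy Martinez | 5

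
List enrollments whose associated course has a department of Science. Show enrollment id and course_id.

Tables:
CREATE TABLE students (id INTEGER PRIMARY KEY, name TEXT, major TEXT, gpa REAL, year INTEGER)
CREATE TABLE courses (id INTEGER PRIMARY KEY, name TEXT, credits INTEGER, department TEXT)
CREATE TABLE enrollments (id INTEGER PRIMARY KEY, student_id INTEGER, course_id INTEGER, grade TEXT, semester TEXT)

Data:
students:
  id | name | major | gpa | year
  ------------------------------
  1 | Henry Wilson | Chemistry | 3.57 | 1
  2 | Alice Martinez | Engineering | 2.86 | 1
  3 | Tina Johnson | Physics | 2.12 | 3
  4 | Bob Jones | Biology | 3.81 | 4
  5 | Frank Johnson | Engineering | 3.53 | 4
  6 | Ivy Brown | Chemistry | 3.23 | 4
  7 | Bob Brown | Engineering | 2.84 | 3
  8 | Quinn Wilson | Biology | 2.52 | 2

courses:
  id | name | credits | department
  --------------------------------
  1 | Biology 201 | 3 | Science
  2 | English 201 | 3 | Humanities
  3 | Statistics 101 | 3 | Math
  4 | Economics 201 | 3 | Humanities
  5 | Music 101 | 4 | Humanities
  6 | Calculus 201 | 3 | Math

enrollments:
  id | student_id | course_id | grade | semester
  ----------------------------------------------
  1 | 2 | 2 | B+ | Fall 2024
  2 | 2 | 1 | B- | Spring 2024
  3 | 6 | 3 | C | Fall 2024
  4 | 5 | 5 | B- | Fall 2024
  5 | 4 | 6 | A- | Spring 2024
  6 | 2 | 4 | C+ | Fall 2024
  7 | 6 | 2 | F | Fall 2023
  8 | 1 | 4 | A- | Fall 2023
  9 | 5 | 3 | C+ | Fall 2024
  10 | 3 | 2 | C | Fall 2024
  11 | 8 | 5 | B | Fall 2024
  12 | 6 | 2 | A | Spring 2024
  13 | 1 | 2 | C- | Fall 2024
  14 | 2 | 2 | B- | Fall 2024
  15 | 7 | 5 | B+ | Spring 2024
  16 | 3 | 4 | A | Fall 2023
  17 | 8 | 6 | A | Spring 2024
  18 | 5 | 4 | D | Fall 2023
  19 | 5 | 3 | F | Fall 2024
SELECT id, course_id FROM enrollments WHERE course_id IN (SELECT id FROM courses WHERE department = 'Science')

Execution result:
id | course_id
2 | 1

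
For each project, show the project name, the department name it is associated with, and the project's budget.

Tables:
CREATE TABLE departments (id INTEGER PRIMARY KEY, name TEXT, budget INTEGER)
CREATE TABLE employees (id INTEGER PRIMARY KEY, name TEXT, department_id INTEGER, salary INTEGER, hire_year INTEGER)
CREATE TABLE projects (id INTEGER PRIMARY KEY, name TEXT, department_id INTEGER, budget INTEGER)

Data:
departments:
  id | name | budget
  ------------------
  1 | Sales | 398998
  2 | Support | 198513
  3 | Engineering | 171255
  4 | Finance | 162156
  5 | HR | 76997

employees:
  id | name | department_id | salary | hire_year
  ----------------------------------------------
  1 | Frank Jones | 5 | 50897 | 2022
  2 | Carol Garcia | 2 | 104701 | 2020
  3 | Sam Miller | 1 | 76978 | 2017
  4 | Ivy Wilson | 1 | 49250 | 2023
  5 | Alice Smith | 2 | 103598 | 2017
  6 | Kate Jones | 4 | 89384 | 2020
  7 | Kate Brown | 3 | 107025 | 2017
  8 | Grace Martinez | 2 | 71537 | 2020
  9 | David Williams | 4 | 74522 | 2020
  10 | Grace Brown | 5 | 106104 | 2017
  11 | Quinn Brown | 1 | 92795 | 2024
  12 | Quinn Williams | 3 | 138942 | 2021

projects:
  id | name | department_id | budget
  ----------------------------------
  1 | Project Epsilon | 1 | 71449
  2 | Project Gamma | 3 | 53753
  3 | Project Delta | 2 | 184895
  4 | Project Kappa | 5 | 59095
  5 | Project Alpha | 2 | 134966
SELECT c.name, p.name AS department, c.budget FROM projects c JOIN departments p ON c.department_id = p.id

Execution result:
name | department | budget
Project Epsilon | Sales | 71449
Project Gamma | Engineering | 53753
Project Delta | Support | 184895
Project Kappa | HR | 59095
Project Alpha | Support | 134966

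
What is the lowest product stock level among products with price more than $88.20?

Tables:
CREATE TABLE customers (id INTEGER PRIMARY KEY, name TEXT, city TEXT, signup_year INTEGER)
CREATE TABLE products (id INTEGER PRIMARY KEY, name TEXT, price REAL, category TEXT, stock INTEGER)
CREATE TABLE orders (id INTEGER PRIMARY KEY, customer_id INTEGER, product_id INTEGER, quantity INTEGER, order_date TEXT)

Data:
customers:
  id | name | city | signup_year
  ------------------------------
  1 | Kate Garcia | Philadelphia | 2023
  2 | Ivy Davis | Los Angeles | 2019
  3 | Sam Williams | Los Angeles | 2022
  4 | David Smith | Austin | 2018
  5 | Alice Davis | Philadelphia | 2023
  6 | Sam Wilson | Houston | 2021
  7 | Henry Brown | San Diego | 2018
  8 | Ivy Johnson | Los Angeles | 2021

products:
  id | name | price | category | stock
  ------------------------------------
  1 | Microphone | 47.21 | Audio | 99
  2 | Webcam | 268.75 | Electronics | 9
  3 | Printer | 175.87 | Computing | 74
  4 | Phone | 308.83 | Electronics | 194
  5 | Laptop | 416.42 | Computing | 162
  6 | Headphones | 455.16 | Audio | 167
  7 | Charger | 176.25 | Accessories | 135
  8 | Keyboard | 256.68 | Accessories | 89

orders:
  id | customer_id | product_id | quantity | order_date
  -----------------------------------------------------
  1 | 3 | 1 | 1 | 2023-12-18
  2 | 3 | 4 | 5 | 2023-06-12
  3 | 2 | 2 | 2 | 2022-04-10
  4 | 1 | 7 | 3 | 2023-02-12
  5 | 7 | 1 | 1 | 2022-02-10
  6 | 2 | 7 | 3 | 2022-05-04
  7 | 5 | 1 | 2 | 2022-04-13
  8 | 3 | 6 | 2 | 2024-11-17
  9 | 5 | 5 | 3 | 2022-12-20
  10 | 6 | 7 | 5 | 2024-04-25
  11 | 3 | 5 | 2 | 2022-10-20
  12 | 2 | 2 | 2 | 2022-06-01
SELECT MIN(stock) FROM products WHERE price > 88.2

Execution result:
9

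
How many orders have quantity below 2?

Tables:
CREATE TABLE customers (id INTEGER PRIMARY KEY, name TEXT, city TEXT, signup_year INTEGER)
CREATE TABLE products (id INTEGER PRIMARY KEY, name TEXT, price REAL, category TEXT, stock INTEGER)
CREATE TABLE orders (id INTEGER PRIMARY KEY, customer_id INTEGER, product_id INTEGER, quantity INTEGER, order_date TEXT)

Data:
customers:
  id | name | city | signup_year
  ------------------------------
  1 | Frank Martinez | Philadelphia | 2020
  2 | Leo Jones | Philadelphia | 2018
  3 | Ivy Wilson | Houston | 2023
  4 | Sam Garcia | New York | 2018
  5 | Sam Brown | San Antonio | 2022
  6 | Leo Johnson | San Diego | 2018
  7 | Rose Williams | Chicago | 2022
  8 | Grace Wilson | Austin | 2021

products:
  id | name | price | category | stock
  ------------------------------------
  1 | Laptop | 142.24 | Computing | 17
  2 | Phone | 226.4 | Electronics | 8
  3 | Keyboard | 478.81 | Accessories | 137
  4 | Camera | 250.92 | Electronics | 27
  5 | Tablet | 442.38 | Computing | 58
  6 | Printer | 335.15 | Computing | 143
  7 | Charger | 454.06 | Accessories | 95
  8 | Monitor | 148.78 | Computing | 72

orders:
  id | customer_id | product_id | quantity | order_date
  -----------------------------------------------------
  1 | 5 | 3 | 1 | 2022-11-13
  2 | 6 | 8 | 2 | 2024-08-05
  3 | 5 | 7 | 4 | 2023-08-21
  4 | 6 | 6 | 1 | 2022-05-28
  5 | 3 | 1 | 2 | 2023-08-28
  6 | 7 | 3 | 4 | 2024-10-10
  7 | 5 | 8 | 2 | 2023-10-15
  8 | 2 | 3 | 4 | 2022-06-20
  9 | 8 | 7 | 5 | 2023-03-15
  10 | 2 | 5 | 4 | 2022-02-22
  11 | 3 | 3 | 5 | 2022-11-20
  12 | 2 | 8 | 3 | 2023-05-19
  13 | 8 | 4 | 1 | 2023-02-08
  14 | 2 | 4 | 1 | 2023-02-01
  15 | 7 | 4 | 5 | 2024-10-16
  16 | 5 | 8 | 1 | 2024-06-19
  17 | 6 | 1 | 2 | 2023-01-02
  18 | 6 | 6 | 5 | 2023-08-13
SELECT COUNT(*) FROM orders WHERE quantity < 2

Execution result:
5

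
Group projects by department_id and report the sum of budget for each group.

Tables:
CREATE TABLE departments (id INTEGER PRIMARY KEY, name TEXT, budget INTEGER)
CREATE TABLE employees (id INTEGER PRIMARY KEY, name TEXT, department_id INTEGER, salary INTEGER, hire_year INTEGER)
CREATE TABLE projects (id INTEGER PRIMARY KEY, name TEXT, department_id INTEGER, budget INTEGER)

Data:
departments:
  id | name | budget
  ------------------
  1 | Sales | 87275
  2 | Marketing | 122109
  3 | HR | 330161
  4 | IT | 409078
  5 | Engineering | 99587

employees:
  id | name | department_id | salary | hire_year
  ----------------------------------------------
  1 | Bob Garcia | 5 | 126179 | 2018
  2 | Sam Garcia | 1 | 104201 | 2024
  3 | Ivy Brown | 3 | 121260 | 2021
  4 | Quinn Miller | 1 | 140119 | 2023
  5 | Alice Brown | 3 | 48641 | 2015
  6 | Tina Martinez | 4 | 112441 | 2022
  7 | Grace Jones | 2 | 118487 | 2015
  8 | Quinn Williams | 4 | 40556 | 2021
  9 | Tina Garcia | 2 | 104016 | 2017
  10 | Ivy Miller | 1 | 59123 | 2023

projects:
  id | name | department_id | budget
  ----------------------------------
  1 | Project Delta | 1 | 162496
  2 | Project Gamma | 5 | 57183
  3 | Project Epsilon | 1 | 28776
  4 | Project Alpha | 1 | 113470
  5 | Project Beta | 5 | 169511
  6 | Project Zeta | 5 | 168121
SELECT department_id, SUM(budget) AS sum_budget FROM projects GROUP BY department_id

Execution result:
department_id | sum_budget
1 | 304742
5 | 394815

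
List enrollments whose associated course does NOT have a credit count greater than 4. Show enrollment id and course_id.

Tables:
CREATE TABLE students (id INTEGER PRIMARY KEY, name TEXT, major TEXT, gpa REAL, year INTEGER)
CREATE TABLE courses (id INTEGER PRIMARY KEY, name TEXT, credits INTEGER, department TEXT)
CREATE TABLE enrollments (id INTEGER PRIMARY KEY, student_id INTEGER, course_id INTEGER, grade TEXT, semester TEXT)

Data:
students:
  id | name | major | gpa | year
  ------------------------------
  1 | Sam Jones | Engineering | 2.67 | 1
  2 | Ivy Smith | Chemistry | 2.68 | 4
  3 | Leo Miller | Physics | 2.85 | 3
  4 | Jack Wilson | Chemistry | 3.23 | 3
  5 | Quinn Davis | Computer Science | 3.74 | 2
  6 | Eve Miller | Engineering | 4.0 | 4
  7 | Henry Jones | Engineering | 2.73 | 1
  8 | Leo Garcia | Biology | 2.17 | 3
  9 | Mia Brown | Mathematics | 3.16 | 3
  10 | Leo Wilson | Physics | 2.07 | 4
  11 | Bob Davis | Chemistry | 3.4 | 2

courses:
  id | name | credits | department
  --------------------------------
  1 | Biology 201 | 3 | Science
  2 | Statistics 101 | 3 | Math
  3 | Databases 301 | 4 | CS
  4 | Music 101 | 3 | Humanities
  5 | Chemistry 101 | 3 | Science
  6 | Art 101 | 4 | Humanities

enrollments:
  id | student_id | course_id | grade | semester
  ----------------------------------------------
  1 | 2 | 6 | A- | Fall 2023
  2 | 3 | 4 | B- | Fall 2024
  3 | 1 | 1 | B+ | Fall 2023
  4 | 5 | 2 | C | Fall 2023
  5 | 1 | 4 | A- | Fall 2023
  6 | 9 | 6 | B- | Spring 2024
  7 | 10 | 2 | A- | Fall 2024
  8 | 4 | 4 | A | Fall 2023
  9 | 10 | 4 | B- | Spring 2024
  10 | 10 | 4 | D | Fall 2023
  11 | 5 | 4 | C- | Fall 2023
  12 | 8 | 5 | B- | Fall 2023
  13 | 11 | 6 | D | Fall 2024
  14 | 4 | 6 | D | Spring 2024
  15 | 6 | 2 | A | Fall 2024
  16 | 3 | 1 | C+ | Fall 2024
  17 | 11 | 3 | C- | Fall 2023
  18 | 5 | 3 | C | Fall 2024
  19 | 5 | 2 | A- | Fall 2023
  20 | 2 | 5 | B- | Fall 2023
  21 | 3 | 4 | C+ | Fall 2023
SELECT id, course_id FROM enrollments WHERE course_id NOT IN (SELECT id FROM courses WHERE credits > 4)

Execution result:
id | course_id
1 | 6
2 | 4
3 | 1
4 | 2
5 | 4
6 | 6
7 | 2
8 | 4
9 | 4
10 | 4
11 | 4
12 | 5
13 | 6
14 | 6
15 | 2
16 | 1
17 | 3
18 | 3
19 | 2
20 | 5
21 | 4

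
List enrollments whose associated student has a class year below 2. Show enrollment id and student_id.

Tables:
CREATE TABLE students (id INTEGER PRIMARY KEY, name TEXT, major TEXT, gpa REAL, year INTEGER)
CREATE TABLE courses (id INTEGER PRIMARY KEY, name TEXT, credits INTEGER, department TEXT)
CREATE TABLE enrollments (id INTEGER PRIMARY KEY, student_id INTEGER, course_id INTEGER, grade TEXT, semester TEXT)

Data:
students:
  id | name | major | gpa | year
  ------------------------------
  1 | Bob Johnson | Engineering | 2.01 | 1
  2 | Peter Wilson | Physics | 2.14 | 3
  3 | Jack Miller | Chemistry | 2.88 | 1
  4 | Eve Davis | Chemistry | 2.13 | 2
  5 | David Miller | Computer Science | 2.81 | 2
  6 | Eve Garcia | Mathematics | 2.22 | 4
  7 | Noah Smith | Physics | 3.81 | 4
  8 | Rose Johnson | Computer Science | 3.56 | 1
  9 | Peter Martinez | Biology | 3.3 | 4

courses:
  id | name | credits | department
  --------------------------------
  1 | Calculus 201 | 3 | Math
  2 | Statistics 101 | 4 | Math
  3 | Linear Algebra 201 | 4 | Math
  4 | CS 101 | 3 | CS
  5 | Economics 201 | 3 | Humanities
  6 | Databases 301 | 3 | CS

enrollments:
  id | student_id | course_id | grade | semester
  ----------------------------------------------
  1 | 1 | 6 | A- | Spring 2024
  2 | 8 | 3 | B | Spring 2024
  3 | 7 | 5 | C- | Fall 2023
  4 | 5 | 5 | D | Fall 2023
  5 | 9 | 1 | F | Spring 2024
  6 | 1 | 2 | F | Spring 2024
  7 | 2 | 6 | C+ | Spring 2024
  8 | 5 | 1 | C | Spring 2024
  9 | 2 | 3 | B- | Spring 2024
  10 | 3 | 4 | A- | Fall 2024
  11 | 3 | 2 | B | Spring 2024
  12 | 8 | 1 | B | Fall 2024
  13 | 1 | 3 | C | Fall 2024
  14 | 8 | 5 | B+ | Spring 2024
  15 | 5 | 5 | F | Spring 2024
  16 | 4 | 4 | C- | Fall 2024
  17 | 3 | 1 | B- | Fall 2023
SELECT id, student_id FROM enrollments WHERE student_id IN (SELECT id FROM students WHERE year < 2)

Execution result:
id | student_id
1 | 1
2 | 8
6 | 1
10 | 3
11 | 3
12 | 8
13 | 1
14 | 8
17 | 3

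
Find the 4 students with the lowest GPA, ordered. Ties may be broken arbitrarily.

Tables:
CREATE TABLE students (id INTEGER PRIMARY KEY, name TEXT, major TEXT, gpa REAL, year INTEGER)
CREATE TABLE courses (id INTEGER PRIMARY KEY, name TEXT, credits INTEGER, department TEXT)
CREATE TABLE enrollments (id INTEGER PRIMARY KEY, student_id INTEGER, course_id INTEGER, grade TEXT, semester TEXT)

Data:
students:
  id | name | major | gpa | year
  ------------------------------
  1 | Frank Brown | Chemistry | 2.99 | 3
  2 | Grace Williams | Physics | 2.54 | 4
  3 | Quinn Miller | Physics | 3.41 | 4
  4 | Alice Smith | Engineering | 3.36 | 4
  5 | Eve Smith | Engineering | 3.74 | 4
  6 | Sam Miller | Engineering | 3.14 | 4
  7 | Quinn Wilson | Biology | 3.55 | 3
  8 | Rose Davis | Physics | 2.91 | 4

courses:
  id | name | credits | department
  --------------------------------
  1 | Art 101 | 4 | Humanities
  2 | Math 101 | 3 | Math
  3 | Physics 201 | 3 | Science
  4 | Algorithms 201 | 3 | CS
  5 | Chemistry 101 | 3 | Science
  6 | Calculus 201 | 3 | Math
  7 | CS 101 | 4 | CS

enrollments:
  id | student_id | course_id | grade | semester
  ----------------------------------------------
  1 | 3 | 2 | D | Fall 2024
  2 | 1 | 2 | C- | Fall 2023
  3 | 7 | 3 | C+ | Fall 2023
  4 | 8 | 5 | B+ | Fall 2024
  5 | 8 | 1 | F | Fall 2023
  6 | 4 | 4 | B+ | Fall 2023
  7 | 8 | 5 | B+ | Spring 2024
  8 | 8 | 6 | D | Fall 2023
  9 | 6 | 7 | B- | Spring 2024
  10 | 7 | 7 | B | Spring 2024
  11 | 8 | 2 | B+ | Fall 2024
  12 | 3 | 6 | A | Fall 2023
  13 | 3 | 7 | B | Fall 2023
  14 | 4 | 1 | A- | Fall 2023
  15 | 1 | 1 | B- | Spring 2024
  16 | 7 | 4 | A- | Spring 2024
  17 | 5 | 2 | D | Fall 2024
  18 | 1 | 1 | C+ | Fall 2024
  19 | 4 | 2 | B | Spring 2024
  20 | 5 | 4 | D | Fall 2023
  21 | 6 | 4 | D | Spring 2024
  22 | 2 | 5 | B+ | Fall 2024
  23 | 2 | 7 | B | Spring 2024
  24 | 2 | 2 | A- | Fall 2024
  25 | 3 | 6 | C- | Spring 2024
SELECT name, gpa FROM students ORDER BY gpa ASC LIMIT 4

Execution result:
name | gpa
Grace Williams | 2.54
Rose Davis | 2.91
Frank Brown | 2.99
Sam Miller | 3.14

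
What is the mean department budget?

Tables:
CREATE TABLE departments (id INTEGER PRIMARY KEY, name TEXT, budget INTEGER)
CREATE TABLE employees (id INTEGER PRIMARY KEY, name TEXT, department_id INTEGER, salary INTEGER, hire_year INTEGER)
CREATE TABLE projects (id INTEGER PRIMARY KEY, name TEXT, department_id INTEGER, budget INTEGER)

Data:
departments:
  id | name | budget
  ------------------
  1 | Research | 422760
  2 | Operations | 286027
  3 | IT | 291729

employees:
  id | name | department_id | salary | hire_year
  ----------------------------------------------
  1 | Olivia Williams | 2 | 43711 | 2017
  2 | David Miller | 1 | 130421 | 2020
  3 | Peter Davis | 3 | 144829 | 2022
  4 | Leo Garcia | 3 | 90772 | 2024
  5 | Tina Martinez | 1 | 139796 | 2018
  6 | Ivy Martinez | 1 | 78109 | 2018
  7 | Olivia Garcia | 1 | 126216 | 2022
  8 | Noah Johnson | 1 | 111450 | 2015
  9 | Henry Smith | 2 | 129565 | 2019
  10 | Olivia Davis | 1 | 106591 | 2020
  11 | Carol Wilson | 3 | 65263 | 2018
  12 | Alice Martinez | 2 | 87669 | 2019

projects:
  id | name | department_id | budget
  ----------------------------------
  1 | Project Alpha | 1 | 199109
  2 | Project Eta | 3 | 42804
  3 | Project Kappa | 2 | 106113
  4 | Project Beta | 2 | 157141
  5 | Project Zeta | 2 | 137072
SELECT AVG(budget) FROM departments

Execution result:
333505.33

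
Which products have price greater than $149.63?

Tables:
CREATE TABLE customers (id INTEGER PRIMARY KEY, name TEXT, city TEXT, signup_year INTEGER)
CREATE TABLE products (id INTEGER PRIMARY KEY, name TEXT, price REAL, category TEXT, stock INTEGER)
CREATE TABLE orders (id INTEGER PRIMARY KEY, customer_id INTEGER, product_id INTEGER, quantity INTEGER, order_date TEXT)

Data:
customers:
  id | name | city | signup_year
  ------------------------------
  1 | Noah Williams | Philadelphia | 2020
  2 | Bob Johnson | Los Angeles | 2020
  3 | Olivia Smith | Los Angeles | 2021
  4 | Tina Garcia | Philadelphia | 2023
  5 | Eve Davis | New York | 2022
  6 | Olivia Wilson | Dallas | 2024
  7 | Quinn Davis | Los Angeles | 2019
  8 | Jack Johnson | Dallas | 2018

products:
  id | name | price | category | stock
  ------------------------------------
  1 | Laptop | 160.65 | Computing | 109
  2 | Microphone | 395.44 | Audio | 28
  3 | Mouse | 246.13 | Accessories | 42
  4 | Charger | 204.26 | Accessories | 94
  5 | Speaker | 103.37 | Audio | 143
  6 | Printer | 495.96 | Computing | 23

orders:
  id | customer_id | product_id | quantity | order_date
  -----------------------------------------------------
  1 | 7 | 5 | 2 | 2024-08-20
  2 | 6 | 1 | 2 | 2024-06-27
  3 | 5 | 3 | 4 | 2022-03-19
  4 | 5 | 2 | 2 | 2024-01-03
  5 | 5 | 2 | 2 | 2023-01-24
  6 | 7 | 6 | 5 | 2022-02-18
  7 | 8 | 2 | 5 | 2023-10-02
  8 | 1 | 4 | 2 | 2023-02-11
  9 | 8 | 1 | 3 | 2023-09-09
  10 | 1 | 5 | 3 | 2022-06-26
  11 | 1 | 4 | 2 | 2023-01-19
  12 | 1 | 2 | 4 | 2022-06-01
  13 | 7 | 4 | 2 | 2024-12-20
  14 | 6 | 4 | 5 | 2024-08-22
SELECT name, price FROM products WHERE price > 149.63

Execution result:
name | price
Laptop | 160.65
Microphone | 395.44
Mouse | 246.13
Charger | 204.26
Printer | 495.96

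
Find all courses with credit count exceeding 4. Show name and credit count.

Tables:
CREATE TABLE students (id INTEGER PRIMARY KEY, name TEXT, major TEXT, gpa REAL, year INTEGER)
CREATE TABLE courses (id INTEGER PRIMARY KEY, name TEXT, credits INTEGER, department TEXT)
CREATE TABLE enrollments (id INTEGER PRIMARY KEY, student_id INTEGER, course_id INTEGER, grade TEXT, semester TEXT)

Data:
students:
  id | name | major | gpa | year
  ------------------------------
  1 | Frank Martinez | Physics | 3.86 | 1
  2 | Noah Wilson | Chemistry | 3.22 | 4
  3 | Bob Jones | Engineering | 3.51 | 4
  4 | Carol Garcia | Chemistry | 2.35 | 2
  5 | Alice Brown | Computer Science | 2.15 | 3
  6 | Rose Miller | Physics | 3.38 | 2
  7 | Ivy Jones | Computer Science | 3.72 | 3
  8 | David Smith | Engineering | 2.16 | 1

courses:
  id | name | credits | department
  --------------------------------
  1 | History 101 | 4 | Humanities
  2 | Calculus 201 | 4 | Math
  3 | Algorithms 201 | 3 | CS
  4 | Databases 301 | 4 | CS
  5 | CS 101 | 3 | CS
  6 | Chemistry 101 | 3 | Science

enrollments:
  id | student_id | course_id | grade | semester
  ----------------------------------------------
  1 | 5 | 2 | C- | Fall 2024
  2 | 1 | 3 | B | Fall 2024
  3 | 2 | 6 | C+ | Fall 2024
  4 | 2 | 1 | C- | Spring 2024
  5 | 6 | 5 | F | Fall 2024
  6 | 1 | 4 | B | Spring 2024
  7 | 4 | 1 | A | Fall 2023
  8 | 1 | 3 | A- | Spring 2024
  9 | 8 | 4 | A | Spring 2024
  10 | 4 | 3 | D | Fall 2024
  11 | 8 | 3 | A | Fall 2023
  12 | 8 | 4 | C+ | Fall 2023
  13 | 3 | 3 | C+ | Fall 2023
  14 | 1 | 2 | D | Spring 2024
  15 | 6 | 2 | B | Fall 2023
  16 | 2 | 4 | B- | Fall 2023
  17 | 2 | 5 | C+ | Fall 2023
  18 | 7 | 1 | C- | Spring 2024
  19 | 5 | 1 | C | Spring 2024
SELECT name, credits FROM courses WHERE credits > 4

Execution result:
(no rows)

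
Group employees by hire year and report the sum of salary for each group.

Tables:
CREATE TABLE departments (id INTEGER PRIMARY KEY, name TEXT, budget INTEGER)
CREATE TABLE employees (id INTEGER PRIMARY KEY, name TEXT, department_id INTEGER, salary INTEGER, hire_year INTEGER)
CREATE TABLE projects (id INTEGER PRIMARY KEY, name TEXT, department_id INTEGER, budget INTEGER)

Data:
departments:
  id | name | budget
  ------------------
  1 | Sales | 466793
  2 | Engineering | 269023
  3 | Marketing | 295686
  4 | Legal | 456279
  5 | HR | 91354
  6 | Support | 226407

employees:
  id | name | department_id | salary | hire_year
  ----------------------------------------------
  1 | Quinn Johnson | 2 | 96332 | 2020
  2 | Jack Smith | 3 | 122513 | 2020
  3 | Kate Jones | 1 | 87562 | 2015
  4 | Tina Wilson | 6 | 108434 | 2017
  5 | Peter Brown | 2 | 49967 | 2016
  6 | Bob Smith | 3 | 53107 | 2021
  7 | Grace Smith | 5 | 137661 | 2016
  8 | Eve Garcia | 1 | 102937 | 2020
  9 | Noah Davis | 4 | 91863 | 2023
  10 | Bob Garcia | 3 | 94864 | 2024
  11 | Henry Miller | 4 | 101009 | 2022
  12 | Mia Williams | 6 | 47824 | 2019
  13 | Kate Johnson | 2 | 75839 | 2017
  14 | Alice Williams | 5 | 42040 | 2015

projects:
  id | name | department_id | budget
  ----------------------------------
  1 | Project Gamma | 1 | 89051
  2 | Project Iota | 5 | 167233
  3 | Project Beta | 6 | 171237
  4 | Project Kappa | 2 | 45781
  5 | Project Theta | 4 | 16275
SELECT hire_year, SUM(salary) AS sum_salary FROM employees GROUP BY hire_year

Execution result:
hire_year | sum_salary
2015 | 129602
2016 | 187628
2017 | 184273
2019 | 47824
2020 | 321782
2021 | 53107
2022 | 101009
2023 | 91863
2024 | 94864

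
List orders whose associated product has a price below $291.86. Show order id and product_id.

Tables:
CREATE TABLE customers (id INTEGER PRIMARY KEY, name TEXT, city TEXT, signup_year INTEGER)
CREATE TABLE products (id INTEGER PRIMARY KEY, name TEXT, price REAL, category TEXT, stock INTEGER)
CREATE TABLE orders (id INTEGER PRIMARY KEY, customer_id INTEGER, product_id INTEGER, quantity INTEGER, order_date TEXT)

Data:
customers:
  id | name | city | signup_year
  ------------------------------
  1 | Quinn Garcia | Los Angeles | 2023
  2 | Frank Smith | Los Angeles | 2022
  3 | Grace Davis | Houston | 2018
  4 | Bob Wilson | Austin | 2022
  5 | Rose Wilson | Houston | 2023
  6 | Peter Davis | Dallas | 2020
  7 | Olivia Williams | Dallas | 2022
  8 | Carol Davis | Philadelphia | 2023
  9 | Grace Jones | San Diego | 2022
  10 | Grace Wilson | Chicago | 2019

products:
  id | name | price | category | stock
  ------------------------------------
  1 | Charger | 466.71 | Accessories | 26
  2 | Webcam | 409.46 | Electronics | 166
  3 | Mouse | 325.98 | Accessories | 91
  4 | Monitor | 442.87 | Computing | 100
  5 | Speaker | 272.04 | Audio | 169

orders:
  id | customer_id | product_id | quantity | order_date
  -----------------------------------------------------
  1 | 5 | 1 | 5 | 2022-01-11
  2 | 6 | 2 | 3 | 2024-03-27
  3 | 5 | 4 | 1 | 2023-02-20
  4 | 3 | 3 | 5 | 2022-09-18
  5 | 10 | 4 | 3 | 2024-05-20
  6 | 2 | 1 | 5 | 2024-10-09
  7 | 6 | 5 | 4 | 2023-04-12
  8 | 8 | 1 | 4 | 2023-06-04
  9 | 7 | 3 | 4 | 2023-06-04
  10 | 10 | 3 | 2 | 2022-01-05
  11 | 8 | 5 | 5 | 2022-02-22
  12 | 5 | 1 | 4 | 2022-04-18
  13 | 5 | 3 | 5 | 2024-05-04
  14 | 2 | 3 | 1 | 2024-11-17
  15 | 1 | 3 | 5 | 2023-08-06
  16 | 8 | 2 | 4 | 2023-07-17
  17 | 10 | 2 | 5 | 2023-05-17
SELECT id, product_id FROM orders WHERE product_id IN (SELECT id FROM products WHERE price < 291.86)

Execution result:
id | product_id
7 | 5
11 | 5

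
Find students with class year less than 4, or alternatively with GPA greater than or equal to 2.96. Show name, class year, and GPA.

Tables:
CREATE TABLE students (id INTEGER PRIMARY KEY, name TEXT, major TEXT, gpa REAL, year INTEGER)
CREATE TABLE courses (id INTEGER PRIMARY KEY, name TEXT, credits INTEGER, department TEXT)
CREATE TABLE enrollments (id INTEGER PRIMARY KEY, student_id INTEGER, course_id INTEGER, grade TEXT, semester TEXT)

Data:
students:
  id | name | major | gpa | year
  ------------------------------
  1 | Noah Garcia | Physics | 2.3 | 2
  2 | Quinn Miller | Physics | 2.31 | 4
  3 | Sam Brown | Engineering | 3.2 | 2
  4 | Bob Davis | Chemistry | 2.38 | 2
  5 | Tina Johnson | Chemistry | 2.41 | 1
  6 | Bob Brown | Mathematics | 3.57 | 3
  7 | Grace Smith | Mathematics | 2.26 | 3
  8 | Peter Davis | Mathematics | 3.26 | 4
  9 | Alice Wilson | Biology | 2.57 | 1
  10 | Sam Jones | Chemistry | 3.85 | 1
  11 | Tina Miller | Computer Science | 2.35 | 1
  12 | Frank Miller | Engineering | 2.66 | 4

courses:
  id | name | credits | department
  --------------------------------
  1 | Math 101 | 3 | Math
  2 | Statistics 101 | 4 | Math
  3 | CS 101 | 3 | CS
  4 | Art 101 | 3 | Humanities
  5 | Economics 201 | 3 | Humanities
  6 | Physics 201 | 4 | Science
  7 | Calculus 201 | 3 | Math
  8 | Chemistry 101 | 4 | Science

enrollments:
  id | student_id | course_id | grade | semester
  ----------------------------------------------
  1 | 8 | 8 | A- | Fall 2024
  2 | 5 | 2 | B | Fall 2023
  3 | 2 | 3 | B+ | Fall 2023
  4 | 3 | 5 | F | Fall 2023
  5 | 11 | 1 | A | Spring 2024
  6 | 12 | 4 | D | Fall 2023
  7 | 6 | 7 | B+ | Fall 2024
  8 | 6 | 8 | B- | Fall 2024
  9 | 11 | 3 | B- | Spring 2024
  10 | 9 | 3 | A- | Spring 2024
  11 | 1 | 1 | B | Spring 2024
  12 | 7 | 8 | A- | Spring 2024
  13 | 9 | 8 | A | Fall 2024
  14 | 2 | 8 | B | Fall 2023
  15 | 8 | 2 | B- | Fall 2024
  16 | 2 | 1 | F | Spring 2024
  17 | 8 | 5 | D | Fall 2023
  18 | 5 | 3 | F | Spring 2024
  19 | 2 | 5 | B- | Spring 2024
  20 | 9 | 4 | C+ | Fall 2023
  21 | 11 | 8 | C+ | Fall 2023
SELECT name, year, gpa FROM students WHERE year < 4 OR gpa >= 2.96

Execution result:
name | year | gpa
Noah Garcia | 2 | 2.30
Sam Brown | 2 | 3.20
Bob Davis | 2 | 2.38
Tina Johnson | 1 | 2.41
Bob Brown | 3 | 3.57
Grace Smith | 3 | 2.26
Peter Davis | 4 | 3.26
Alice Wilson | 1 | 2.57
Sam Jones | 1 | 3.85
Tina Miller | 1 | 2.35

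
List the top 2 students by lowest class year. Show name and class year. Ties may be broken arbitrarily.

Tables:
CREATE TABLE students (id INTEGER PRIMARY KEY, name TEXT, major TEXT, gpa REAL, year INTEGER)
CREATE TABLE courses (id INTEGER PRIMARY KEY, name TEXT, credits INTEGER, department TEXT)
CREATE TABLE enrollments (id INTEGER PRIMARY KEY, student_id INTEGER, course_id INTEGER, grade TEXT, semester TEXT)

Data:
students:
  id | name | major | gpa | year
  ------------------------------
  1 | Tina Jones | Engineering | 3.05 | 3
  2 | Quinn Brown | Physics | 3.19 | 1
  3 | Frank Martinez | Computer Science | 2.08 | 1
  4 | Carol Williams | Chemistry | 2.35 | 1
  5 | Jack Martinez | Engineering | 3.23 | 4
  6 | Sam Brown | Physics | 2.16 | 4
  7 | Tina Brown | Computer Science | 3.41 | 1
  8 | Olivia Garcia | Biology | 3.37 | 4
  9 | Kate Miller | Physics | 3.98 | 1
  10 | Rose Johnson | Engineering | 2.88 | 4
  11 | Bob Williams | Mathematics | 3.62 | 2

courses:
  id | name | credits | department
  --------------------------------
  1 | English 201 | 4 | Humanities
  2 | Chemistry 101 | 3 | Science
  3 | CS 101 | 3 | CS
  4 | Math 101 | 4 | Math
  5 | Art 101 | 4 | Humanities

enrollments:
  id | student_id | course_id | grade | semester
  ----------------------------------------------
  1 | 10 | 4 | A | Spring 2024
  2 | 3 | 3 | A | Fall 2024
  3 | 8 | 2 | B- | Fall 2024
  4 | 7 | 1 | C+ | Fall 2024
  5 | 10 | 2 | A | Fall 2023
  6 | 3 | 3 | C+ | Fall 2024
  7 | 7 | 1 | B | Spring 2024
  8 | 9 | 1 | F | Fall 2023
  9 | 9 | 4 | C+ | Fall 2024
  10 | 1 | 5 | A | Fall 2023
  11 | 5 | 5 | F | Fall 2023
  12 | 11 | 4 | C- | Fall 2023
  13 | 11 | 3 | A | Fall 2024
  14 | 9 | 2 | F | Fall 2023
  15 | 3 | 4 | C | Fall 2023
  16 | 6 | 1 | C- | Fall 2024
SELECT name, year FROM students ORDER BY year ASC LIMIT 2

Execution result:
name | year
Quinn Brown | 1
Frank Martinez | 1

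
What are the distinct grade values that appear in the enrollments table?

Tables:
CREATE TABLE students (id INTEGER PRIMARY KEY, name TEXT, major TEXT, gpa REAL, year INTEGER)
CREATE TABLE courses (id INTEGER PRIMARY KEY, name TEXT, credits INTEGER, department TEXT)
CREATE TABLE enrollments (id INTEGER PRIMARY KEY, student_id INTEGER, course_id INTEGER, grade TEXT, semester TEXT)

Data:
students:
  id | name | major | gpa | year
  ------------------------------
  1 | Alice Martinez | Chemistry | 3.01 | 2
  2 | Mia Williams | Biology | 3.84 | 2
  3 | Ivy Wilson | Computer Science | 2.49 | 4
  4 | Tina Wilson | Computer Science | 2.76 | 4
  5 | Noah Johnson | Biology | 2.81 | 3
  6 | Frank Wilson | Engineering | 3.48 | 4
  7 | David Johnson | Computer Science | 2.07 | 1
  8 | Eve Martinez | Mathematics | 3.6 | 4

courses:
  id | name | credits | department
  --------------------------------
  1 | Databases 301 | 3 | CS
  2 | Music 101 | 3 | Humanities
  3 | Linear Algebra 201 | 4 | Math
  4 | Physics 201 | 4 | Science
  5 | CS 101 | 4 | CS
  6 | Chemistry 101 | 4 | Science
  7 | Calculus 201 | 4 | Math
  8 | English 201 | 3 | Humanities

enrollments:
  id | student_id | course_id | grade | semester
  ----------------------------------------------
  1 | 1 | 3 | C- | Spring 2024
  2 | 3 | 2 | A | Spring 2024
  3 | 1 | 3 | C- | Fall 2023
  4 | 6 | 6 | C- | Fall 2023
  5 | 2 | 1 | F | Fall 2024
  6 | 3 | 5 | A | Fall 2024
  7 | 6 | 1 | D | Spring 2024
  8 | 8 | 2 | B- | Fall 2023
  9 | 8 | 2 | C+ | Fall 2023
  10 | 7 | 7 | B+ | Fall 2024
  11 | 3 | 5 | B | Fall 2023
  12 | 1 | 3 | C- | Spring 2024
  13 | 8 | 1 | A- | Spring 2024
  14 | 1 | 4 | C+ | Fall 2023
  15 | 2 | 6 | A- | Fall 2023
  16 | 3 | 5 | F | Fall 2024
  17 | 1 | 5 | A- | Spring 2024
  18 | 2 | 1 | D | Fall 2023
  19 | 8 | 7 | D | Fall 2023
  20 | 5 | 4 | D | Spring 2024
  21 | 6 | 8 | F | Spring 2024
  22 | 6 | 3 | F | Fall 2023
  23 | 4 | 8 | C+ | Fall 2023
SELECT DISTINCT grade FROM enrollments

Execution result:
grade
C-
A
F
D
B-
C+
B+
B
A-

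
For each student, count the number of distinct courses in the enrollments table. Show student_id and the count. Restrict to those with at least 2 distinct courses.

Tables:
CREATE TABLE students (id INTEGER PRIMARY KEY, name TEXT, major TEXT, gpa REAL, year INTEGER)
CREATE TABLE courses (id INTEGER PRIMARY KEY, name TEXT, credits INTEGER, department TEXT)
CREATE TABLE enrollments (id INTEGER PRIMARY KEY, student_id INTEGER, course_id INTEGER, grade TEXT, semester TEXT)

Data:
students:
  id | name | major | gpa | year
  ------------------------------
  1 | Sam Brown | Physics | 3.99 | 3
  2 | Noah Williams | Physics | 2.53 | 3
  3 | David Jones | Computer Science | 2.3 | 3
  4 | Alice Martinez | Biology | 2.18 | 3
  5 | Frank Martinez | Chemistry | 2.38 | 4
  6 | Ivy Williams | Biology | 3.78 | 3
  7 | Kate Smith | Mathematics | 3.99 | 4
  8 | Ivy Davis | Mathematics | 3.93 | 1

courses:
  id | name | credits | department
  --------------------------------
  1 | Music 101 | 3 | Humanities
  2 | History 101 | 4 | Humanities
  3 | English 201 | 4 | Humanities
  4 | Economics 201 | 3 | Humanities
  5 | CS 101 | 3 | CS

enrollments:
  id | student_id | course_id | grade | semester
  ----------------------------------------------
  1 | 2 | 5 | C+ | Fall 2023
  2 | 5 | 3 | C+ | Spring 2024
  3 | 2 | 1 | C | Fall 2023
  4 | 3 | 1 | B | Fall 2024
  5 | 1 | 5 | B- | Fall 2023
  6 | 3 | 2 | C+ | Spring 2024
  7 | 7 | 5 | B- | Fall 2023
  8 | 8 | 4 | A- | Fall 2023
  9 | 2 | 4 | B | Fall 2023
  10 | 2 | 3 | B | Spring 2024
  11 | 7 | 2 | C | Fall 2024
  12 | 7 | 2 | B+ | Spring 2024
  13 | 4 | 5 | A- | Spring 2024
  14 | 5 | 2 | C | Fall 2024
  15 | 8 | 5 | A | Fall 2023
SELECT student_id, COUNT(DISTINCT course_id) AS distinct_course_count FROM enrollments GROUP BY student_id HAVING COUNT(DISTINCT course_id) >= 2

Execution result:
student_id | distinct_course_count
2 | 4
3 | 2
5 | 2
7 | 2
8 | 2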